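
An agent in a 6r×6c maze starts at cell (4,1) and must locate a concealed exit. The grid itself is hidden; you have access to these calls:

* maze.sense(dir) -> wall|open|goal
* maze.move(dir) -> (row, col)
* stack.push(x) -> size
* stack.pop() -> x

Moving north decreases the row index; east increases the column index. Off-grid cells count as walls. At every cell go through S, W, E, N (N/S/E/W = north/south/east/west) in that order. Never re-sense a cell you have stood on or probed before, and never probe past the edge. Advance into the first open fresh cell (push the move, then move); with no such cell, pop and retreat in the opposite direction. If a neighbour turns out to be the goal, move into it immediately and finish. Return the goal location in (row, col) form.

>>> maze.sense dir='south'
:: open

>>> stack.push x='south'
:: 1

>>> maze.move dir='south'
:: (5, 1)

>>> maze.sense dir='west'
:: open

>>> stack.push x='west'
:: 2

>>> maze.move dir='west'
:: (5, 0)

>>> maze.sense dir='north'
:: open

>>> stack.push x='north'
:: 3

>>> maze.move dir='north'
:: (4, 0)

>>> maze.sense dir='north'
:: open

>>> stack.push x='north'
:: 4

>>> maze.move dir='north'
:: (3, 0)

>>> maze.sense dir='east'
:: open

>>> stack.push x='east'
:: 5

>>> maze.move dir='east'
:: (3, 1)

>>> maze.sense dir='east'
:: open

>>> stack.push x='east'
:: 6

>>> maze.move dir='east'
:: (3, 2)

>>> maze.sense dir='south'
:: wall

>>> maze.sense dir='east'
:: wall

>>> maze.sense dir='north'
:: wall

>>> stack.pop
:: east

>>> maze.move dir='west'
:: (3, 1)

>>> maze.sense dir='north'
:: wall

>>> stack.pop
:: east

>>> maze.move dir='west'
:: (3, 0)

>>> maze.sense dir='north'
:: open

>>> stack.push x='north'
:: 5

>>> maze.move dir='north'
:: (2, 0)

>>> maze.sense dir='north'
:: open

>>> stack.push x='north'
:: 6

>>> maze.move dir='north'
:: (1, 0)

>>> maze.sense dir='east'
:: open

>>> stack.push x='east'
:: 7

>>> maze.move dir='east'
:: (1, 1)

>>> maze.sense dir='east'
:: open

>>> stack.push x='east'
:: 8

>>> maze.move dir='east'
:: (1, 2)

>>> maze.sense dir='east'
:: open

>>> stack.push x='east'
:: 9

>>> maze.move dir='east'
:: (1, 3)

>>> maze.sense dir='south'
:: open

>>> stack.push x='south'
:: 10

>>> maze.move dir='south'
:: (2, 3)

>>> maze.sense dir='east'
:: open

>>> stack.push x='east'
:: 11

>>> maze.move dir='east'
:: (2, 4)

>>> maze.sense dir='south'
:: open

>>> stack.push x='south'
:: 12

>>> maze.move dir='south'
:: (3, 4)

>>> maze.sense dir='south'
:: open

>>> stack.push x='south'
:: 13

>>> maze.move dir='south'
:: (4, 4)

>>> maze.sense dir='south'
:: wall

>>> maze.sense dir='west'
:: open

>>> stack.push x='west'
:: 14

>>> maze.move dir='west'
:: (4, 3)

>>> maze.sense dir='south'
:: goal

>>> maze.move dir='south'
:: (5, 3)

Answer: (5, 3)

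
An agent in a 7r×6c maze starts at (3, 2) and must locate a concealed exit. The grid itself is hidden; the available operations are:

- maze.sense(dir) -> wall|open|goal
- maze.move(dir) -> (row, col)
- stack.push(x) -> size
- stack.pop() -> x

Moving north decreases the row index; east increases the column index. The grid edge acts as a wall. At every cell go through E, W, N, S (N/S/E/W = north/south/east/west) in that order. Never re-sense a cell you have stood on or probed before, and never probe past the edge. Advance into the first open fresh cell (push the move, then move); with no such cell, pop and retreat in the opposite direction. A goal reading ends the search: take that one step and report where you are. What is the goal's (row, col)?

>> sense(dir='east')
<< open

>> push(x='east')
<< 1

>> move(dir='east')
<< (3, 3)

>> sense(dir='east')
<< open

>> push(x='east')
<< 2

>> move(dir='east')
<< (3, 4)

>> sense(dir='east')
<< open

>> push(x='east')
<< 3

>> move(dir='east')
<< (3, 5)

>> sense(dir='north')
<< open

>> push(x='north')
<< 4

>> move(dir='north')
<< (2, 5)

>> sense(dir='west')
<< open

>> push(x='west')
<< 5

>> move(dir='west')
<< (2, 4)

>> sense(dir='west')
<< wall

>> sense(dir='north')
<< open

>> push(x='north')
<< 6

>> move(dir='north')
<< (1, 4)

>> sense(dir='east')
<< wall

>> sense(dir='west')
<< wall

>> sense(dir='north')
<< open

>> push(x='north')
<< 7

>> move(dir='north')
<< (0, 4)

>> sense(dir='east')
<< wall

>> sense(dir='west')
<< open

>> push(x='west')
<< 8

>> move(dir='west')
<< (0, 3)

>> sense(dir='west')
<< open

>> push(x='west')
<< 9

>> move(dir='west')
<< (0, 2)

>> sense(dir='west')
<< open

>> push(x='west')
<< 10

>> move(dir='west')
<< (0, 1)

>> sense(dir='west')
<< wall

>> sense(dir='south')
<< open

>> push(x='south')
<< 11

>> move(dir='south')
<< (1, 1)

>> sense(dir='east')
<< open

>> push(x='east')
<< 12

>> move(dir='east')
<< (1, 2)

>> sense(dir='south')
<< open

>> push(x='south')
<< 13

>> move(dir='south')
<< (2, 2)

>> sense(dir='west')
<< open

>> push(x='west')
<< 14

>> move(dir='west')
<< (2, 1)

>> sense(dir='west')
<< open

>> push(x='west')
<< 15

>> move(dir='west')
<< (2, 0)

>> sense(dir='north')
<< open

>> push(x='north')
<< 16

>> move(dir='north')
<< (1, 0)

>> pop()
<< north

>> move(dir='south')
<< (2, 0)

>> sense(dir='south')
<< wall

>> pop()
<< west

>> move(dir='east')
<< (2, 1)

>> sense(dir='south')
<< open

>> push(x='south')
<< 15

>> move(dir='south')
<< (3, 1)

>> sense(dir='south')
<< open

>> push(x='south')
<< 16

>> move(dir='south')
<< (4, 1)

>> sense(dir='east')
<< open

>> push(x='east')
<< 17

>> move(dir='east')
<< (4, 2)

>> sense(dir='east')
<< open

>> push(x='east')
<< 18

>> move(dir='east')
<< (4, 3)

>> sense(dir='east')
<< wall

>> sense(dir='south')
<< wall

>> pop()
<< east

>> move(dir='west')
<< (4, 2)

>> sense(dir='south')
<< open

>> push(x='south')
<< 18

>> move(dir='south')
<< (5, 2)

>> sense(dir='west')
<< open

>> push(x='west')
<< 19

>> move(dir='west')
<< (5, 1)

>> sense(dir='west')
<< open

>> push(x='west')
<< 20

>> move(dir='west')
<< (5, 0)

>> sense(dir='north')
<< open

>> push(x='north')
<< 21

>> move(dir='north')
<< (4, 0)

>> pop()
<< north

>> move(dir='south')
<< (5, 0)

>> sense(dir='south')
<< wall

>> pop()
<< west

>> move(dir='east')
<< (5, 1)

>> sense(dir='south')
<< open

>> push(x='south')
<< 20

>> move(dir='south')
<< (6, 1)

>> sense(dir='east')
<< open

>> push(x='east')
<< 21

>> move(dir='east')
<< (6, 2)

>> sense(dir='east')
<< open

>> push(x='east')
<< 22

>> move(dir='east')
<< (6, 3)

>> sense(dir='east')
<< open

>> push(x='east')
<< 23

>> move(dir='east')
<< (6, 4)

>> sense(dir='east')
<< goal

>> move(dir='east')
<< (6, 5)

Answer: (6, 5)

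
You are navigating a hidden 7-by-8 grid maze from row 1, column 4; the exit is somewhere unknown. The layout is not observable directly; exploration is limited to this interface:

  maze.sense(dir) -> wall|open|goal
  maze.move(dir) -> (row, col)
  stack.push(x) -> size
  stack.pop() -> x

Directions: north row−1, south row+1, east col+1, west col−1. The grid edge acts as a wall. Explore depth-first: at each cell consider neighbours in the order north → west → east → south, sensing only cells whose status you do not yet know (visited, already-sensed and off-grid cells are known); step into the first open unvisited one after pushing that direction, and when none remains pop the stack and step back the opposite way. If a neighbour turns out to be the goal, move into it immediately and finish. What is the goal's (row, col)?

·→ maze.sense(dir=north)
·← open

·→ stack.push(x=north)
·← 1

·→ maze.move(dir=north)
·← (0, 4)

·→ maze.sense(dir=west)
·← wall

·→ maze.sense(dir=east)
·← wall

·→ stack.pop()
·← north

·→ maze.move(dir=south)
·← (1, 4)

·→ maze.sense(dir=west)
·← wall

·→ maze.sense(dir=east)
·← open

·→ stack.push(x=east)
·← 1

·→ maze.move(dir=east)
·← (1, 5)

·→ maze.sense(dir=east)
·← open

·→ stack.push(x=east)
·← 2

·→ maze.move(dir=east)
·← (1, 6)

·→ maze.sense(dir=north)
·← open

·→ stack.push(x=north)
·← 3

·→ maze.move(dir=north)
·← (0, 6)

·→ maze.sense(dir=east)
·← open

·→ stack.push(x=east)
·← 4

·→ maze.move(dir=east)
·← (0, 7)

·→ maze.sense(dir=south)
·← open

·→ stack.push(x=south)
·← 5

·→ maze.move(dir=south)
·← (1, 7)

·→ maze.sense(dir=south)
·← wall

·→ stack.pop()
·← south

·→ maze.move(dir=north)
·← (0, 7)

·→ stack.pop()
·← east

·→ maze.move(dir=west)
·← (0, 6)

·→ stack.pop()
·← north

·→ maze.move(dir=south)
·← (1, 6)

·→ maze.sense(dir=south)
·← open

·→ stack.push(x=south)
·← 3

·→ maze.move(dir=south)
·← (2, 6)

·→ maze.sense(dir=west)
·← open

·→ stack.push(x=west)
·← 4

·→ maze.move(dir=west)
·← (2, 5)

·→ maze.sense(dir=west)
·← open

·→ stack.push(x=west)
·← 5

·→ maze.move(dir=west)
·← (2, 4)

·→ maze.sense(dir=west)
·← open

·→ stack.push(x=west)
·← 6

·→ maze.move(dir=west)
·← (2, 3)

·→ maze.sense(dir=west)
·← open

·→ stack.push(x=west)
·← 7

·→ maze.move(dir=west)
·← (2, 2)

·→ maze.sense(dir=north)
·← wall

·→ maze.sense(dir=west)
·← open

·→ stack.push(x=west)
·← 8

·→ maze.move(dir=west)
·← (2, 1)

·→ maze.sense(dir=north)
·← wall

·→ maze.sense(dir=west)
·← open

·→ stack.push(x=west)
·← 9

·→ maze.move(dir=west)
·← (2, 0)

·→ maze.sense(dir=north)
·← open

·→ stack.push(x=north)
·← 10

·→ maze.move(dir=north)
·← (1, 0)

·→ maze.sense(dir=north)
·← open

·→ stack.push(x=north)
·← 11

·→ maze.move(dir=north)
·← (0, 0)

·→ maze.sense(dir=east)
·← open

·→ stack.push(x=east)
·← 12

·→ maze.move(dir=east)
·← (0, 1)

·→ maze.sense(dir=east)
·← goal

·→ maze.move(dir=east)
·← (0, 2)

Answer: (0, 2)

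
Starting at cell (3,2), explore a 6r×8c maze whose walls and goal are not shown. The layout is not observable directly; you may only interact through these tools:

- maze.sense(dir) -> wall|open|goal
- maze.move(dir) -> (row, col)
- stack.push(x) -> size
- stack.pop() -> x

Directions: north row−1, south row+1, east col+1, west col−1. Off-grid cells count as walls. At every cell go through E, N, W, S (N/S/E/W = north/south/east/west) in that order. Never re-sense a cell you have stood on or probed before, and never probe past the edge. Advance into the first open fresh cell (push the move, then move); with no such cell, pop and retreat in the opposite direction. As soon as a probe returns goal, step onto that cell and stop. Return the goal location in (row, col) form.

Step: sense[dir='east']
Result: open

Step: push[x='east']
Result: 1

Step: move[dir='east']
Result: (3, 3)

Step: sense[dir='east']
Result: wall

Step: sense[dir='north']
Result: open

Step: push[x='north']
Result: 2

Step: move[dir='north']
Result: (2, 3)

Step: sense[dir='east']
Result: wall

Step: sense[dir='north']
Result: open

Step: push[x='north']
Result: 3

Step: move[dir='north']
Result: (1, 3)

Step: sense[dir='east']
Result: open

Step: push[x='east']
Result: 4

Step: move[dir='east']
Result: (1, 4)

Step: sense[dir='east']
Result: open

Step: push[x='east']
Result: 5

Step: move[dir='east']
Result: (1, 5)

Step: sense[dir='east']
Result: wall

Step: sense[dir='north']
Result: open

Step: push[x='north']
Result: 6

Step: move[dir='north']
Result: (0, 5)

Step: sense[dir='east']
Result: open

Step: push[x='east']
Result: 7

Step: move[dir='east']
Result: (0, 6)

Step: sense[dir='east']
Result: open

Step: push[x='east']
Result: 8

Step: move[dir='east']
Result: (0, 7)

Step: sense[dir='south']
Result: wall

Step: pop[]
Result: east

Step: move[dir='west']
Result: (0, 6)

Step: pop[]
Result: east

Step: move[dir='west']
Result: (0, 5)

Step: sense[dir='west']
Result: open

Step: push[x='west']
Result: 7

Step: move[dir='west']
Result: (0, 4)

Step: sense[dir='west']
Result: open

Step: push[x='west']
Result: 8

Step: move[dir='west']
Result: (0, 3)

Step: sense[dir='west']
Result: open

Step: push[x='west']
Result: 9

Step: move[dir='west']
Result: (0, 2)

Step: sense[dir='west']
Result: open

Step: push[x='west']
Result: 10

Step: move[dir='west']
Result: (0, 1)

Step: sense[dir='west']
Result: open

Step: push[x='west']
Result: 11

Step: move[dir='west']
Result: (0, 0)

Step: sense[dir='south']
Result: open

Step: push[x='south']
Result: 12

Step: move[dir='south']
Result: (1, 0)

Step: sense[dir='east']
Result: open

Step: push[x='east']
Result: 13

Step: move[dir='east']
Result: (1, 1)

Step: sense[dir='east']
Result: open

Step: push[x='east']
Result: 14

Step: move[dir='east']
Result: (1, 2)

Step: sense[dir='south']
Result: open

Step: push[x='south']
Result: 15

Step: move[dir='south']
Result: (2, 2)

Step: sense[dir='west']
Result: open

Step: push[x='west']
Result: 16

Step: move[dir='west']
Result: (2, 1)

Step: sense[dir='west']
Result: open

Step: push[x='west']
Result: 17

Step: move[dir='west']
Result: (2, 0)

Step: sense[dir='south']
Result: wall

Step: pop[]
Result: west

Step: move[dir='east']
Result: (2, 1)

Step: sense[dir='south']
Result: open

Step: push[x='south']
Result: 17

Step: move[dir='south']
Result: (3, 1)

Step: sense[dir='south']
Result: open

Step: push[x='south']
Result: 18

Step: move[dir='south']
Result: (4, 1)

Step: sense[dir='east']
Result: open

Step: push[x='east']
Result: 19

Step: move[dir='east']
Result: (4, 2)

Step: sense[dir='east']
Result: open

Step: push[x='east']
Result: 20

Step: move[dir='east']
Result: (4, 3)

Step: sense[dir='east']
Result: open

Step: push[x='east']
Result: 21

Step: move[dir='east']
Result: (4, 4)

Step: sense[dir='east']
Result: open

Step: push[x='east']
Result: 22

Step: move[dir='east']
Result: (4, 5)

Step: sense[dir='east']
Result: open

Step: push[x='east']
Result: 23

Step: move[dir='east']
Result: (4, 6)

Step: sense[dir='east']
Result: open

Step: push[x='east']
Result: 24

Step: move[dir='east']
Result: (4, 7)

Step: sense[dir='north']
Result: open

Step: push[x='north']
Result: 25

Step: move[dir='north']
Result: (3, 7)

Step: sense[dir='north']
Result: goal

Step: move[dir='north']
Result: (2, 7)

Answer: (2, 7)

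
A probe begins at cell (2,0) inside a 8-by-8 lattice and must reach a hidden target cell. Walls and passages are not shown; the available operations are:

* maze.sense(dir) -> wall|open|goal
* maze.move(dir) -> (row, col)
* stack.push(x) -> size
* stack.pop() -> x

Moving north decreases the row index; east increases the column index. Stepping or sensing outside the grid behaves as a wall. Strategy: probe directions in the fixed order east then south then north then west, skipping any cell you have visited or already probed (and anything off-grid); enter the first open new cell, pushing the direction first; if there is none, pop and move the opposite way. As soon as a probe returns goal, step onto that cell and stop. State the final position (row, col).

Act: sense[dir='east']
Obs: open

Act: push[x='east']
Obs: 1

Act: move[dir='east']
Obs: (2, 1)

Act: sense[dir='east']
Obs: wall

Act: sense[dir='south']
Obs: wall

Act: sense[dir='north']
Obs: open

Act: push[x='north']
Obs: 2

Act: move[dir='north']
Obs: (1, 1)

Act: sense[dir='east']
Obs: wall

Act: sense[dir='north']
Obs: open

Act: push[x='north']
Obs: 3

Act: move[dir='north']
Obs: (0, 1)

Act: sense[dir='east']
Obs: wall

Act: sense[dir='west']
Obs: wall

Act: pop[]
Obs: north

Act: move[dir='south']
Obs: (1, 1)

Act: sense[dir='west']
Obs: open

Act: push[x='west']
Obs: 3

Act: move[dir='west']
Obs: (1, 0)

Act: pop[]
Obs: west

Act: move[dir='east']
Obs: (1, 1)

Act: pop[]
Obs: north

Act: move[dir='south']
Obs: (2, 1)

Act: pop[]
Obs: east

Act: move[dir='west']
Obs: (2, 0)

Act: sense[dir='south']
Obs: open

Act: push[x='south']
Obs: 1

Act: move[dir='south']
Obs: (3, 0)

Act: sense[dir='south']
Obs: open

Act: push[x='south']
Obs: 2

Act: move[dir='south']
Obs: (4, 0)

Act: sense[dir='east']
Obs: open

Act: push[x='east']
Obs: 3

Act: move[dir='east']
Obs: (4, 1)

Act: sense[dir='east']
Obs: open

Act: push[x='east']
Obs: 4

Act: move[dir='east']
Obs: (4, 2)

Act: sense[dir='east']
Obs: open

Act: push[x='east']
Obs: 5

Act: move[dir='east']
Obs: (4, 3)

Act: sense[dir='east']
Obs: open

Act: push[x='east']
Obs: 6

Act: move[dir='east']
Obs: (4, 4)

Act: sense[dir='east']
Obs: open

Act: push[x='east']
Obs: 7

Act: move[dir='east']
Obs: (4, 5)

Act: sense[dir='east']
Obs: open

Act: push[x='east']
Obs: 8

Act: move[dir='east']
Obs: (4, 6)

Act: sense[dir='east']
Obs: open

Act: push[x='east']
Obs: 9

Act: move[dir='east']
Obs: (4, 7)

Act: sense[dir='south']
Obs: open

Act: push[x='south']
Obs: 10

Act: move[dir='south']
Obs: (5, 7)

Act: sense[dir='south']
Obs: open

Act: push[x='south']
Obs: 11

Act: move[dir='south']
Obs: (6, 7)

Act: sense[dir='south']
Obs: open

Act: push[x='south']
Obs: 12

Act: move[dir='south']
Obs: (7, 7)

Act: sense[dir='west']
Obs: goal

Act: move[dir='west']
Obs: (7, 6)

Answer: (7, 6)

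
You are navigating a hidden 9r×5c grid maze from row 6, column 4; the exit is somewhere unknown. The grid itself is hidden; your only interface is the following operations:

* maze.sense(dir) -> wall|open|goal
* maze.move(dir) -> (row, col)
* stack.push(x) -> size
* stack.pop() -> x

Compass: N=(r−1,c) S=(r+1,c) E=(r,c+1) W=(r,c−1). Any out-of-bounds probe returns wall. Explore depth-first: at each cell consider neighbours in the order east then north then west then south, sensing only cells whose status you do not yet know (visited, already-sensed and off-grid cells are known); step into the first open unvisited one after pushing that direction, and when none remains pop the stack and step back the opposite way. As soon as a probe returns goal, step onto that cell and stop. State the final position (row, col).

$ sense dir=north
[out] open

$ push x=north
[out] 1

$ move dir=north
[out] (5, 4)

$ sense dir=north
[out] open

$ push x=north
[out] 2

$ move dir=north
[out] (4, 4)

$ sense dir=north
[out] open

$ push x=north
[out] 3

$ move dir=north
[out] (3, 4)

$ sense dir=north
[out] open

$ push x=north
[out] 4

$ move dir=north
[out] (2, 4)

$ sense dir=north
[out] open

$ push x=north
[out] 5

$ move dir=north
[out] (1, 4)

$ sense dir=north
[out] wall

$ sense dir=west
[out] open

$ push x=west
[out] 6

$ move dir=west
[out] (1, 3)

$ sense dir=north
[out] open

$ push x=north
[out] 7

$ move dir=north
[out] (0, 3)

$ sense dir=west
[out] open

$ push x=west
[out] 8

$ move dir=west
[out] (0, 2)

$ sense dir=west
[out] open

$ push x=west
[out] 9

$ move dir=west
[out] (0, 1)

$ sense dir=west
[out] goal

$ move dir=west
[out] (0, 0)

Answer: (0, 0)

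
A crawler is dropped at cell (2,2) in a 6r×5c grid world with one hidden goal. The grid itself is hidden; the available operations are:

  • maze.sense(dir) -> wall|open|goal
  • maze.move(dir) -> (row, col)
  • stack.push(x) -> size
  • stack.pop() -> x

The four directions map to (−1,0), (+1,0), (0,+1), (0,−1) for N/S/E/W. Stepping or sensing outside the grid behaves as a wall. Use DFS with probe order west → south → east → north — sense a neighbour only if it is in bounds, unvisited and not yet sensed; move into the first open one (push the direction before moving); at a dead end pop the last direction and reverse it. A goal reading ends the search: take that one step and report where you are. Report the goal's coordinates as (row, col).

[in] maze.sense west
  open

[in] stack.push west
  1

[in] maze.move west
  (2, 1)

[in] maze.sense west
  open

[in] stack.push west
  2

[in] maze.move west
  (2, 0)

[in] maze.sense south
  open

[in] stack.push south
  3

[in] maze.move south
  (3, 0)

[in] maze.sense south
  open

[in] stack.push south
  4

[in] maze.move south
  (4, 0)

[in] maze.sense south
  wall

[in] maze.sense east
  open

[in] stack.push east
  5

[in] maze.move east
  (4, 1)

[in] maze.sense south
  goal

[in] maze.move south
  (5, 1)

Answer: (5, 1)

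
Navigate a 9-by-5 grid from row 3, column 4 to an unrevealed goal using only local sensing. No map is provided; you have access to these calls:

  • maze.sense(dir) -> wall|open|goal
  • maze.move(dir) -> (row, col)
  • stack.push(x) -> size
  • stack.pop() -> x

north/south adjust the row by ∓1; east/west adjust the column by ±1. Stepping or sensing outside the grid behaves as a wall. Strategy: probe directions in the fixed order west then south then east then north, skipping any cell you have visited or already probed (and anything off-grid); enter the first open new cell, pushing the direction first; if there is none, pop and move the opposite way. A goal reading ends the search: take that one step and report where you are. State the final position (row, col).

> maze.sense dir=west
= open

> stack.push x=west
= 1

> maze.move dir=west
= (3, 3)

> maze.sense dir=west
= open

> stack.push x=west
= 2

> maze.move dir=west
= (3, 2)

> maze.sense dir=west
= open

> stack.push x=west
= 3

> maze.move dir=west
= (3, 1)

> maze.sense dir=west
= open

> stack.push x=west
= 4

> maze.move dir=west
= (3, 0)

> maze.sense dir=south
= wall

> maze.sense dir=north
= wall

> stack.pop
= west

> maze.move dir=east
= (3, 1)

> maze.sense dir=south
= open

> stack.push x=south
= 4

> maze.move dir=south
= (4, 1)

> maze.sense dir=south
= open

> stack.push x=south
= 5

> maze.move dir=south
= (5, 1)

> maze.sense dir=west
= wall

> maze.sense dir=south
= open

> stack.push x=south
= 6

> maze.move dir=south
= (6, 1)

> maze.sense dir=west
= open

> stack.push x=west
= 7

> maze.move dir=west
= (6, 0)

> maze.sense dir=south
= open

> stack.push x=south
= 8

> maze.move dir=south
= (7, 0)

> maze.sense dir=south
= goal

> maze.move dir=south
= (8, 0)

Answer: (8, 0)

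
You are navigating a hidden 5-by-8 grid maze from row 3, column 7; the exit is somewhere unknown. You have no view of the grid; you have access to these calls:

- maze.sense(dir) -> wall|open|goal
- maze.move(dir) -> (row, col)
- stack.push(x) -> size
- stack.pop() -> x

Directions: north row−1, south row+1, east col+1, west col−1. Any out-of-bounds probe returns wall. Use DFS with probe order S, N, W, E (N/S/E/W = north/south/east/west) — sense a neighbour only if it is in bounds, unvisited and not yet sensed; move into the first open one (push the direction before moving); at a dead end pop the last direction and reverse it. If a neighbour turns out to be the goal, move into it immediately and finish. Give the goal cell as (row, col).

I call maze.sense using dir='south', yielding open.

Then stack.push using x='south', and observe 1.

I use maze.move using dir='south', and observe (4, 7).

Next I call maze.sense using dir='west', yielding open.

Next I call stack.push using x='west', → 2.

Next I call maze.move using dir='west', : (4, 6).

I use maze.sense using dir='north', giving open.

Using stack.push using x='north', giving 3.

I run maze.move using dir='north', yielding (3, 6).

I use maze.sense using dir='north', giving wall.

Next I call maze.sense using dir='west', → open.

I call stack.push using x='west', and see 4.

I run maze.move using dir='west', → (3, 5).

Using maze.sense using dir='south', giving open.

Invoking stack.push using x='south', which returns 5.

I invoke maze.move using dir='south', and see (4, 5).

I run maze.sense using dir='west', and observe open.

Invoking stack.push using x='west', and see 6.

I call maze.move using dir='west', → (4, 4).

Invoking maze.sense using dir='north', — result: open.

Using stack.push using x='north', and observe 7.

I try maze.move using dir='north', which returns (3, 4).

I use maze.sense using dir='north', → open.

Invoking stack.push using x='north', which returns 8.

I invoke maze.move using dir='north', giving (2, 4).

I run maze.sense using dir='north', → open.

I invoke stack.push using x='north', and see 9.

I run maze.move using dir='north', giving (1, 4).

Using maze.sense using dir='north', yielding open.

I invoke stack.push using x='north', : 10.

Calling maze.move using dir='north', and get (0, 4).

I use maze.sense using dir='west', and observe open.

Next I call stack.push using x='west', and see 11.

Calling maze.move using dir='west', : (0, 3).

Next I call maze.sense using dir='south', which returns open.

Using stack.push using x='south', and get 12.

I run maze.move using dir='south', which returns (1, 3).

I run maze.sense using dir='south', — result: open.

I call stack.push using x='south', and get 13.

I invoke maze.move using dir='south', and get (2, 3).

I run maze.sense using dir='south', and get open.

Calling stack.push using x='south', — result: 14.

Calling maze.move using dir='south', which returns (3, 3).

Calling maze.sense using dir='south', yielding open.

I run stack.push using x='south', — result: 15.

I try maze.move using dir='south', and see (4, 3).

Using maze.sense using dir='west', and see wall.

Then stack.pop(), and observe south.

I try maze.move using dir='north', → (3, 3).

Invoking maze.sense using dir='west', yielding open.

Then stack.push using x='west', — result: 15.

I invoke maze.move using dir='west', giving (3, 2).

I run maze.sense using dir='north', yielding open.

Invoking stack.push using x='north', — result: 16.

I invoke maze.move using dir='north', → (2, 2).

I invoke maze.sense using dir='north', which returns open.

I run stack.push using x='north', and see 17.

Now I run maze.move using dir='north', → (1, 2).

I invoke maze.sense using dir='north', which returns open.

I use stack.push using x='north', and observe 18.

I run maze.move using dir='north', and get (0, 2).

I call maze.sense using dir='west', and see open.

Then stack.push using x='west', : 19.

I invoke maze.move using dir='west', which returns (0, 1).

I try maze.sense using dir='south', : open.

I call stack.push using x='south', which returns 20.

Then maze.move using dir='south', : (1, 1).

Calling maze.sense using dir='south', → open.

I run stack.push using x='south', yielding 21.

Now I run maze.move using dir='south', which returns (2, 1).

I run maze.sense using dir='south', → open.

I try stack.push using x='south', giving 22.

Then maze.move using dir='south', and observe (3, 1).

I call maze.sense using dir='south', — result: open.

Invoking stack.push using x='south', : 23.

I run maze.move using dir='south', giving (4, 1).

Using maze.sense using dir='west', and observe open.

Using stack.push using x='west', and observe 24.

Using maze.move using dir='west', → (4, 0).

I try maze.sense using dir='north', which returns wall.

Now I run stack.pop(), : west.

I invoke maze.move using dir='east', and get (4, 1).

Next I call stack.pop(), and observe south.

Now I run maze.move using dir='north', : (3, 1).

I call stack.pop(), and observe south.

Now I run maze.move using dir='north', which returns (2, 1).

Calling maze.sense using dir='west', yielding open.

I try stack.push using x='west', and observe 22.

I run maze.move using dir='west', yielding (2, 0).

Next I call maze.sense using dir='north', which returns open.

Then stack.push using x='north', — result: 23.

I use maze.move using dir='north', : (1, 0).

Now I run maze.sense using dir='north', → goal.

I run maze.move using dir='north', : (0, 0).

Answer: (0, 0)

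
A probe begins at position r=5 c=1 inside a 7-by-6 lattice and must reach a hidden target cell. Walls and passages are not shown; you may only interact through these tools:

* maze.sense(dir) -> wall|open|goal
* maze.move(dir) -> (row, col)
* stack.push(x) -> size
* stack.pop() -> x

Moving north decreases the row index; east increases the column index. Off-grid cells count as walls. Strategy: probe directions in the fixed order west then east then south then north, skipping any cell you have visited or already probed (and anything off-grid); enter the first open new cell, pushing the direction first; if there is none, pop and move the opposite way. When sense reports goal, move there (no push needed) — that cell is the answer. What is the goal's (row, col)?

-- sense(dir: west) : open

-- push(x: west) : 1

-- move(dir: west) : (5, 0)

-- sense(dir: south) : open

-- push(x: south) : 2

-- move(dir: south) : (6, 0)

-- sense(dir: east) : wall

-- pop() : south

-- move(dir: north) : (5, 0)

-- sense(dir: north) : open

-- push(x: north) : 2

-- move(dir: north) : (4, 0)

-- sense(dir: east) : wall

-- sense(dir: north) : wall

-- pop() : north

-- move(dir: south) : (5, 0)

-- pop() : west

-- move(dir: east) : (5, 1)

-- sense(dir: east) : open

-- push(x: east) : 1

-- move(dir: east) : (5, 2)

-- sense(dir: east) : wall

-- sense(dir: south) : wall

-- sense(dir: north) : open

-- push(x: north) : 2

-- move(dir: north) : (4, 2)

-- sense(dir: east) : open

-- push(x: east) : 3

-- move(dir: east) : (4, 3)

-- sense(dir: east) : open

-- push(x: east) : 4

-- move(dir: east) : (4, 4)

-- sense(dir: east) : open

-- push(x: east) : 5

-- move(dir: east) : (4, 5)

-- sense(dir: south) : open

-- push(x: south) : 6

-- move(dir: south) : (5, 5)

-- sense(dir: west) : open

-- push(x: west) : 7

-- move(dir: west) : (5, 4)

-- sense(dir: south) : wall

-- pop() : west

-- move(dir: east) : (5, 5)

-- sense(dir: south) : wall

-- pop() : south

-- move(dir: north) : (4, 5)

-- sense(dir: north) : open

-- push(x: north) : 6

-- move(dir: north) : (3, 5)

-- sense(dir: west) : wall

-- sense(dir: north) : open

-- push(x: north) : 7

-- move(dir: north) : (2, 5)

-- sense(dir: west) : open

-- push(x: west) : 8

-- move(dir: west) : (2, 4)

-- sense(dir: west) : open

-- push(x: west) : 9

-- move(dir: west) : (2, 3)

-- sense(dir: west) : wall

-- sense(dir: south) : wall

-- sense(dir: north) : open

-- push(x: north) : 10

-- move(dir: north) : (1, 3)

-- sense(dir: west) : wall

-- sense(dir: east) : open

-- push(x: east) : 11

-- move(dir: east) : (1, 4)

-- sense(dir: east) : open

-- push(x: east) : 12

-- move(dir: east) : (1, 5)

-- sense(dir: north) : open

-- push(x: north) : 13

-- move(dir: north) : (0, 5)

-- sense(dir: west) : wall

-- pop() : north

-- move(dir: south) : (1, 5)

-- pop() : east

-- move(dir: west) : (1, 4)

-- pop() : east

-- move(dir: west) : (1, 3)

-- sense(dir: north) : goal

-- move(dir: north) : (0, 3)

Answer: (0, 3)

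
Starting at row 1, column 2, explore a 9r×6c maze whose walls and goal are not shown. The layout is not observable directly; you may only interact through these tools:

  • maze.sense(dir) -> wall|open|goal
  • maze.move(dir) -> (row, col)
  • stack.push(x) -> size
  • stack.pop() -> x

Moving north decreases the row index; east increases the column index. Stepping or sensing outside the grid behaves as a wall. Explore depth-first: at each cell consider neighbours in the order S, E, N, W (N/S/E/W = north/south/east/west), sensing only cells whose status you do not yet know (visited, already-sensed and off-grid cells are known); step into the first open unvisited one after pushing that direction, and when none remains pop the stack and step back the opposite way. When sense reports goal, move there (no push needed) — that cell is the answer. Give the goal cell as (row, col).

! maze.sense(dir=south) => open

! stack.push(x=south) => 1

! maze.move(dir=south) => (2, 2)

! maze.sense(dir=south) => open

! stack.push(x=south) => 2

! maze.move(dir=south) => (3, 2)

! maze.sense(dir=south) => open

! stack.push(x=south) => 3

! maze.move(dir=south) => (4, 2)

! maze.sense(dir=south) => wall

! maze.sense(dir=east) => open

! stack.push(x=east) => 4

! maze.move(dir=east) => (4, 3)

! maze.sense(dir=south) => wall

! maze.sense(dir=east) => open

! stack.push(x=east) => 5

! maze.move(dir=east) => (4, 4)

! maze.sense(dir=south) => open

! stack.push(x=south) => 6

! maze.move(dir=south) => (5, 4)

! maze.sense(dir=south) => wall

! maze.sense(dir=east) => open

! stack.push(x=east) => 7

! maze.move(dir=east) => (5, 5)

! maze.sense(dir=south) => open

! stack.push(x=south) => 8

! maze.move(dir=south) => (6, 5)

! maze.sense(dir=south) => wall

! stack.pop() => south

! maze.move(dir=north) => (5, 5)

! maze.sense(dir=north) => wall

! stack.pop() => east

! maze.move(dir=west) => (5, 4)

! stack.pop() => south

! maze.move(dir=north) => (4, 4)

! maze.sense(dir=north) => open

! stack.push(x=north) => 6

! maze.move(dir=north) => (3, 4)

! maze.sense(dir=east) => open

! stack.push(x=east) => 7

! maze.move(dir=east) => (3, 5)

! maze.sense(dir=north) => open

! stack.push(x=north) => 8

! maze.move(dir=north) => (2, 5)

! maze.sense(dir=north) => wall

! maze.sense(dir=west) => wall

! stack.pop() => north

! maze.move(dir=south) => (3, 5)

! stack.pop() => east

! maze.move(dir=west) => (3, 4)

! maze.sense(dir=west) => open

! stack.push(x=west) => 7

! maze.move(dir=west) => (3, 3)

! maze.sense(dir=north) => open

! stack.push(x=north) => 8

! maze.move(dir=north) => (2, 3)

! maze.sense(dir=north) => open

! stack.push(x=north) => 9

! maze.move(dir=north) => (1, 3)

! maze.sense(dir=east) => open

! stack.push(x=east) => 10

! maze.move(dir=east) => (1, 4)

! maze.sense(dir=north) => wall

! stack.pop() => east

! maze.move(dir=west) => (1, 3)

! maze.sense(dir=north) => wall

! stack.pop() => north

! maze.move(dir=south) => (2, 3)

! stack.pop() => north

! maze.move(dir=south) => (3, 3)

! stack.pop() => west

! maze.move(dir=east) => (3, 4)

! stack.pop() => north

! maze.move(dir=south) => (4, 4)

! stack.pop() => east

! maze.move(dir=west) => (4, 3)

! stack.pop() => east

! maze.move(dir=west) => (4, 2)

! maze.sense(dir=west) => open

! stack.push(x=west) => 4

! maze.move(dir=west) => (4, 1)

! maze.sense(dir=south) => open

! stack.push(x=south) => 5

! maze.move(dir=south) => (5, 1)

! maze.sense(dir=south) => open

! stack.push(x=south) => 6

! maze.move(dir=south) => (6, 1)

! maze.sense(dir=south) => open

! stack.push(x=south) => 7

! maze.move(dir=south) => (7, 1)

! maze.sense(dir=south) => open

! stack.push(x=south) => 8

! maze.move(dir=south) => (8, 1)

! maze.sense(dir=east) => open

! stack.push(x=east) => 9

! maze.move(dir=east) => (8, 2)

! maze.sense(dir=east) => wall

! maze.sense(dir=north) => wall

! stack.pop() => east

! maze.move(dir=west) => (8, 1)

! maze.sense(dir=west) => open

! stack.push(x=west) => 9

! maze.move(dir=west) => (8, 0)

! maze.sense(dir=north) => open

! stack.push(x=north) => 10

! maze.move(dir=north) => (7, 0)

! maze.sense(dir=north) => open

! stack.push(x=north) => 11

! maze.move(dir=north) => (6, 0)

! maze.sense(dir=north) => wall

! stack.pop() => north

! maze.move(dir=south) => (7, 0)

! stack.pop() => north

! maze.move(dir=south) => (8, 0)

! stack.pop() => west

! maze.move(dir=east) => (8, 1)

! stack.pop() => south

! maze.move(dir=north) => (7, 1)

! stack.pop() => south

! maze.move(dir=north) => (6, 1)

! maze.sense(dir=east) => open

! stack.push(x=east) => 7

! maze.move(dir=east) => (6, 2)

! maze.sense(dir=east) => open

! stack.push(x=east) => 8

! maze.move(dir=east) => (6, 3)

! maze.sense(dir=south) => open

! stack.push(x=south) => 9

! maze.move(dir=south) => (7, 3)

! maze.sense(dir=east) => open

! stack.push(x=east) => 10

! maze.move(dir=east) => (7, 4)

! maze.sense(dir=south) => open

! stack.push(x=south) => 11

! maze.move(dir=south) => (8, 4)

! maze.sense(dir=east) => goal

! maze.move(dir=east) => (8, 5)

Answer: (8, 5)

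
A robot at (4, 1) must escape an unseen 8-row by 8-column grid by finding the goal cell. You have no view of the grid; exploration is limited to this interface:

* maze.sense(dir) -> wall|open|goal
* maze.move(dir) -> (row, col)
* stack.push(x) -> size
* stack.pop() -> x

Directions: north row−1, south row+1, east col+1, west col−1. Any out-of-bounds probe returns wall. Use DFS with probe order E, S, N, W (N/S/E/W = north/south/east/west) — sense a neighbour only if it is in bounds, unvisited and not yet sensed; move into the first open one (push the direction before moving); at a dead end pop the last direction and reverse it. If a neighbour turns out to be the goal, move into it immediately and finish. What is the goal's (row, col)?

Using maze.sense on dir→east, — result: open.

I run stack.push on x→east, : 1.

I call maze.move on dir→east, and see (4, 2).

I use maze.sense on dir→east, → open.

I invoke stack.push on x→east, and observe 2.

Using maze.move on dir→east, and observe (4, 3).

I invoke maze.sense on dir→east, and get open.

Invoking stack.push on x→east, and get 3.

Now I run maze.move on dir→east, and observe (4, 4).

Then maze.sense on dir→east, yielding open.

I run stack.push on x→east, : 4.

I run maze.move on dir→east, : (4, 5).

Then maze.sense on dir→east, and see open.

Calling stack.push on x→east, and see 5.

Then maze.move on dir→east, and get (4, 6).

I use maze.sense on dir→east, and get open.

I run stack.push on x→east, and see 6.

Using maze.move on dir→east, yielding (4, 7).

Calling maze.sense on dir→south, and see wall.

Next I call maze.sense on dir→north, and get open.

Calling stack.push on x→north, and see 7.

I try maze.move on dir→north, and get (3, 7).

Now I run maze.sense on dir→north, yielding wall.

Using maze.sense on dir→west, and observe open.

Next I call stack.push on x→west, which returns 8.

I run maze.move on dir→west, yielding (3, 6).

I use maze.sense on dir→north, — result: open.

I invoke stack.push on x→north, and observe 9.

I run maze.move on dir→north, → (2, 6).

Calling maze.sense on dir→north, giving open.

I run stack.push on x→north, : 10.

Using maze.move on dir→north, yielding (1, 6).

Now I run maze.sense on dir→east, and see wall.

I call maze.sense on dir→north, which returns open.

Now I run stack.push on x→north, → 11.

Now I run maze.move on dir→north, and observe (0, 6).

Then maze.sense on dir→east, and observe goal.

I invoke maze.move on dir→east, and see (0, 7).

Answer: (0, 7)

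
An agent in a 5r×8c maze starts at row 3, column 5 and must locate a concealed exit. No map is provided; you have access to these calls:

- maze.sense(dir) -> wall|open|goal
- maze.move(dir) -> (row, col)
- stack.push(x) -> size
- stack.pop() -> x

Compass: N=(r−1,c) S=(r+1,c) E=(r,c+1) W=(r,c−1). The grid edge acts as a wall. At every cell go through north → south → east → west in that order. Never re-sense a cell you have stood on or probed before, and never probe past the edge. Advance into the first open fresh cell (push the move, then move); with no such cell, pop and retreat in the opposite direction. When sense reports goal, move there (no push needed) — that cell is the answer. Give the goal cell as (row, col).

Act: maze.sense[dir: north]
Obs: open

Act: stack.push[x: north]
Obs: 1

Act: maze.move[dir: north]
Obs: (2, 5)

Act: maze.sense[dir: north]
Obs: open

Act: stack.push[x: north]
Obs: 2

Act: maze.move[dir: north]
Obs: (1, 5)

Act: maze.sense[dir: north]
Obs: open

Act: stack.push[x: north]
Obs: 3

Act: maze.move[dir: north]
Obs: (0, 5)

Act: maze.sense[dir: east]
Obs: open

Act: stack.push[x: east]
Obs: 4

Act: maze.move[dir: east]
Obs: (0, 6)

Act: maze.sense[dir: south]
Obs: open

Act: stack.push[x: south]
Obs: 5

Act: maze.move[dir: south]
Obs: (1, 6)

Act: maze.sense[dir: south]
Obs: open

Act: stack.push[x: south]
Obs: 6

Act: maze.move[dir: south]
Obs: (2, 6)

Act: maze.sense[dir: south]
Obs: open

Act: stack.push[x: south]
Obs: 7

Act: maze.move[dir: south]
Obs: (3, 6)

Act: maze.sense[dir: south]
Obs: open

Act: stack.push[x: south]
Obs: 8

Act: maze.move[dir: south]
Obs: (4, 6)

Act: maze.sense[dir: east]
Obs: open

Act: stack.push[x: east]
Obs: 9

Act: maze.move[dir: east]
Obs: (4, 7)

Act: maze.sense[dir: north]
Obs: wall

Act: stack.pop[]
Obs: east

Act: maze.move[dir: west]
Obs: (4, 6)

Act: maze.sense[dir: west]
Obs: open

Act: stack.push[x: west]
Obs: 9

Act: maze.move[dir: west]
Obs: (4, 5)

Act: maze.sense[dir: west]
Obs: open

Act: stack.push[x: west]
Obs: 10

Act: maze.move[dir: west]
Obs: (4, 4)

Act: maze.sense[dir: north]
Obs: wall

Act: maze.sense[dir: west]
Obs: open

Act: stack.push[x: west]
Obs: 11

Act: maze.move[dir: west]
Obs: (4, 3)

Act: maze.sense[dir: north]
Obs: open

Act: stack.push[x: north]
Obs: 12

Act: maze.move[dir: north]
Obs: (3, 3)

Act: maze.sense[dir: north]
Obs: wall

Act: maze.sense[dir: west]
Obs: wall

Act: stack.pop[]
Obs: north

Act: maze.move[dir: south]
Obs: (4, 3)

Act: maze.sense[dir: west]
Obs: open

Act: stack.push[x: west]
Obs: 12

Act: maze.move[dir: west]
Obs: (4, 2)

Act: maze.sense[dir: west]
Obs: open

Act: stack.push[x: west]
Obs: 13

Act: maze.move[dir: west]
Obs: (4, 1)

Act: maze.sense[dir: north]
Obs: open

Act: stack.push[x: north]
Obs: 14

Act: maze.move[dir: north]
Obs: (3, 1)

Act: maze.sense[dir: north]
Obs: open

Act: stack.push[x: north]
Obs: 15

Act: maze.move[dir: north]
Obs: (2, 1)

Act: maze.sense[dir: north]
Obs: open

Act: stack.push[x: north]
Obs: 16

Act: maze.move[dir: north]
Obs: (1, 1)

Act: maze.sense[dir: north]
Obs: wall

Act: maze.sense[dir: east]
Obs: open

Act: stack.push[x: east]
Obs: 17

Act: maze.move[dir: east]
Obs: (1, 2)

Act: maze.sense[dir: north]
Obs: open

Act: stack.push[x: north]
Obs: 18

Act: maze.move[dir: north]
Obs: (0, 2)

Act: maze.sense[dir: east]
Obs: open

Act: stack.push[x: east]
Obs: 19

Act: maze.move[dir: east]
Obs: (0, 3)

Act: maze.sense[dir: south]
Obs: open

Act: stack.push[x: south]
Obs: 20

Act: maze.move[dir: south]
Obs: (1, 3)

Act: maze.sense[dir: east]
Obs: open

Act: stack.push[x: east]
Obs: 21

Act: maze.move[dir: east]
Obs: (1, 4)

Act: maze.sense[dir: north]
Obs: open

Act: stack.push[x: north]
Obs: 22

Act: maze.move[dir: north]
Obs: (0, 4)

Act: stack.pop[]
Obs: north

Act: maze.move[dir: south]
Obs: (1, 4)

Act: maze.sense[dir: south]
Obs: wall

Act: stack.pop[]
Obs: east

Act: maze.move[dir: west]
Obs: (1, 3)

Act: stack.pop[]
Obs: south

Act: maze.move[dir: north]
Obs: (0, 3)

Act: stack.pop[]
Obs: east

Act: maze.move[dir: west]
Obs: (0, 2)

Act: stack.pop[]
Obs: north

Act: maze.move[dir: south]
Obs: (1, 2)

Act: maze.sense[dir: south]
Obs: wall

Act: stack.pop[]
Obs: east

Act: maze.move[dir: west]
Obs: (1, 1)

Act: maze.sense[dir: west]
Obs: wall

Act: stack.pop[]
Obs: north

Act: maze.move[dir: south]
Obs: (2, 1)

Act: maze.sense[dir: west]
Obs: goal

Act: maze.move[dir: west]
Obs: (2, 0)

Answer: (2, 0)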